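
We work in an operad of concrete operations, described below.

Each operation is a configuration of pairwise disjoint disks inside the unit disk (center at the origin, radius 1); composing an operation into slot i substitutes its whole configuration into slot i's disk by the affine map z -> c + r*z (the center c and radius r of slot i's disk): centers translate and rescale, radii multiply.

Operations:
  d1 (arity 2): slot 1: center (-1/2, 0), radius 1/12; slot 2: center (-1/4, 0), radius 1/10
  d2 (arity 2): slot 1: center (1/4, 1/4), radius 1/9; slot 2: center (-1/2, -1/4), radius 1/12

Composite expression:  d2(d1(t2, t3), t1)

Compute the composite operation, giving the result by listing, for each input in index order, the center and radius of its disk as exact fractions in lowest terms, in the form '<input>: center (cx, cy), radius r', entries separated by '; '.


Nesting under d2 composes maps z -> c + r*z down each t-path.
input t2: composing its 2 substitution steps yields center (7/36, 1/4), radius 1/108
input t3: composing its 2 substitution steps yields center (2/9, 1/4), radius 1/90
input t1: composing its 1 substitution step yields center (-1/2, -1/4), radius 1/12

t1: center (-1/2, -1/4), radius 1/12; t2: center (7/36, 1/4), radius 1/108; t3: center (2/9, 1/4), radius 1/90


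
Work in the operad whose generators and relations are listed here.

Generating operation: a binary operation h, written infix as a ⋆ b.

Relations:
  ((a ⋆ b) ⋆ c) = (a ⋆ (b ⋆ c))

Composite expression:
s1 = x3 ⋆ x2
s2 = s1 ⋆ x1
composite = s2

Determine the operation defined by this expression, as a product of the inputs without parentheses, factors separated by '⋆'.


The h-tree's shape is irrelevant; the x-reading-order decides.
(x3 ⋆ x2) collapses to x3 ⋆ x2
((x3 ⋆ x2) ⋆ x1) collapses to x3 ⋆ x2 ⋆ x1

x3 ⋆ x2 ⋆ x1


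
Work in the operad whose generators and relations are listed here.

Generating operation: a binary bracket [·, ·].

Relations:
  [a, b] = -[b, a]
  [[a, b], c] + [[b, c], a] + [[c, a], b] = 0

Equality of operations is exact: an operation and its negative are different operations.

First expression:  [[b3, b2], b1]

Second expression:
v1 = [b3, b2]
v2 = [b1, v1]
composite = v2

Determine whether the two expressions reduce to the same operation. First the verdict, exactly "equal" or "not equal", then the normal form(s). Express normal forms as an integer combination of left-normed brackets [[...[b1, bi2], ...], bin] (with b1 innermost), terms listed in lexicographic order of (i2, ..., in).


Reducing the first expression gives [[b1, b2], b3] - [[b1, b3], b2]
Reducing the second expression gives -[[b1, b2], b3] + [[b1, b3], b2]
The forms do not match — not equal.

not equal; the first gives [[b1, b2], b3] - [[b1, b3], b2] and the second -[[b1, b2], b3] + [[b1, b3], b2]


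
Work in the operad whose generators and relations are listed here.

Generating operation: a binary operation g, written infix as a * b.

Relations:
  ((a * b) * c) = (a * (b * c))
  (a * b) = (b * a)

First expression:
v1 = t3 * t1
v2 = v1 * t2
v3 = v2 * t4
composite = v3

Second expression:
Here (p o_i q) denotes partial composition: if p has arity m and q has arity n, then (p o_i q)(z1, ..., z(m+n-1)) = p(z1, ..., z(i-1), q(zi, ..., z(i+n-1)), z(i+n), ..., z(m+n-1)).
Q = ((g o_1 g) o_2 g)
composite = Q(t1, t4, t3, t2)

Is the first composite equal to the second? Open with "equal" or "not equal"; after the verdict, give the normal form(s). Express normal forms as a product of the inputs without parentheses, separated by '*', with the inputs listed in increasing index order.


equal: each reduces to t1 * t2 * t3 * t4


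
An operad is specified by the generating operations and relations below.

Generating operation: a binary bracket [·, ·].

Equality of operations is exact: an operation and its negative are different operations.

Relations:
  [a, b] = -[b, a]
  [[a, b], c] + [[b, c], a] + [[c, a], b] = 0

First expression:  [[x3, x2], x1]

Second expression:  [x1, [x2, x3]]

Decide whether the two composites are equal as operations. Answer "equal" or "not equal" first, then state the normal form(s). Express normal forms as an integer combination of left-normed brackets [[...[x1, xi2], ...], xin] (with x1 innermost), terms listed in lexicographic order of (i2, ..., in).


equal — both sides give [[x1, x2], x3] - [[x1, x3], x2]

The first expression reduces to [[x1, x2], x3] - [[x1, x3], x2]
The second expression reduces to [[x1, x2], x3] - [[x1, x3], x2]
Both agree, so they are equal.


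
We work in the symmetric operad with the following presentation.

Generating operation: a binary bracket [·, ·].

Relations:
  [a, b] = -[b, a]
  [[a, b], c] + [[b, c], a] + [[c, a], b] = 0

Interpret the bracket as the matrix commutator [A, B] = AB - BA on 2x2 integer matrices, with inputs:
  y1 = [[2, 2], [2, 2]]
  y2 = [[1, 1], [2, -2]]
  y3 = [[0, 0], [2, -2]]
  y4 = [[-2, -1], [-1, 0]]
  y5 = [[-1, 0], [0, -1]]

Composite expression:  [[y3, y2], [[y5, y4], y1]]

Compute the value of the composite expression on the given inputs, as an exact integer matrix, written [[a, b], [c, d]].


[y3, y2] = [[-2, 2], [2, 2]]
[y5, y4] = [[0, 0], [0, 0]]
[[y5, y4], y1] = [[0, 0], [0, 0]]
[[y3, y2], [[y5, y4], y1]] = [[0, 0], [0, 0]]

[[0, 0], [0, 0]]


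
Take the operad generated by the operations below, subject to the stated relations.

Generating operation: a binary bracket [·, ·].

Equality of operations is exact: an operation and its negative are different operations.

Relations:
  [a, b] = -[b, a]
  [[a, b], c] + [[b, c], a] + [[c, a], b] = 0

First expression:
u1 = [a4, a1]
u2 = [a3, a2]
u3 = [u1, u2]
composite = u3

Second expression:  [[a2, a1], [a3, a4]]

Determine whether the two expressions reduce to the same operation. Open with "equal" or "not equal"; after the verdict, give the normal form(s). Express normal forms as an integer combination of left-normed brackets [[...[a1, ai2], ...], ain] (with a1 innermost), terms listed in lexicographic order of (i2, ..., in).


The first composite normalizes to [[[a1, a4], a2], a3] - [[[a1, a4], a3], a2]
The second composite normalizes to -[[[a1, a2], a3], a4] + [[[a1, a2], a4], a3]
No match — not equal.

not equal; first: [[[a1, a4], a2], a3] - [[[a1, a4], a3], a2]; second: -[[[a1, a2], a3], a4] + [[[a1, a2], a4], a3]


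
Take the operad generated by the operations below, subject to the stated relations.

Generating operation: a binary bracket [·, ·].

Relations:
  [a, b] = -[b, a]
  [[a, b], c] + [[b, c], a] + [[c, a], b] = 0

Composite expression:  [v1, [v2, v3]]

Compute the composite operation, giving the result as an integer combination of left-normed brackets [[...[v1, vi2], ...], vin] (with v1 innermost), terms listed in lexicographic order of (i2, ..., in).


[[v1, v2], v3] - [[v1, v3], v2]


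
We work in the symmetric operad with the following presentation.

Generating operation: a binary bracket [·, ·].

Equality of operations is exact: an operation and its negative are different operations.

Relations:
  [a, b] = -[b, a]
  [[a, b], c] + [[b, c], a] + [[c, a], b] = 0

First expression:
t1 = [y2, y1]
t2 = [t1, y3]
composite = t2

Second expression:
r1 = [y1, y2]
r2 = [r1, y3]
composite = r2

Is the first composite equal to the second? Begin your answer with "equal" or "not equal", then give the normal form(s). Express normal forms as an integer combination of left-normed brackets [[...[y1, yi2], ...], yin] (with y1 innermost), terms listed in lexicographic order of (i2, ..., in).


not equal; first: -[[y1, y2], y3]; second: [[y1, y2], y3]

Normal form of the first expression: -[[y1, y2], y3]
Normal form of the second expression: [[y1, y2], y3]
The normal forms differ: not equal.


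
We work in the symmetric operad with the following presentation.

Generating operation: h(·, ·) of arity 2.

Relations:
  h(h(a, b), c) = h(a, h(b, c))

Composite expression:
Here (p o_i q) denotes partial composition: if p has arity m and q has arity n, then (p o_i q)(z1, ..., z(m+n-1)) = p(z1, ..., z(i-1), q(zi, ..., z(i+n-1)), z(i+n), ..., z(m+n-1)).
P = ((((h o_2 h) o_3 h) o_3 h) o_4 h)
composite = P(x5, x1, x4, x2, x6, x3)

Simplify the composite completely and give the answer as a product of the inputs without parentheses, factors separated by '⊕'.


x5 ⊕ x1 ⊕ x4 ⊕ x2 ⊕ x6 ⊕ x3

Under associativity of h, the answer is the x's in reading order.
h(x2, x6) reduces to x2 ⊕ x6
h(x4, h(x2, x6)) reduces to x4 ⊕ x2 ⊕ x6
h(h(x4, h(x2, x6)), x3) reduces to x4 ⊕ x2 ⊕ x6 ⊕ x3
h(x1, h(h(x4, h(x2, x6)), x3)) reduces to x1 ⊕ x4 ⊕ x2 ⊕ x6 ⊕ x3
h(x5, h(x1, h(h(x4, h(x2, x6)), x3))) reduces to x5 ⊕ x1 ⊕ x4 ⊕ x2 ⊕ x6 ⊕ x3


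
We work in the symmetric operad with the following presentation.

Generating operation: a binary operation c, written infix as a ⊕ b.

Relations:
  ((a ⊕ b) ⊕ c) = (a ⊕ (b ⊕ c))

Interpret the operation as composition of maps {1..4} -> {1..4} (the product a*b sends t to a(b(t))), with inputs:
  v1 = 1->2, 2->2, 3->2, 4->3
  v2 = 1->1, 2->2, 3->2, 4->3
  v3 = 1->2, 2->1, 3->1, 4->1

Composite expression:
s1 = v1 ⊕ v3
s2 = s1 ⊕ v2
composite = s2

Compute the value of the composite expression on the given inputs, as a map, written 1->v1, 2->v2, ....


(v1 ⊕ v3) = 1->2, 2->2, 3->2, 4->2
((v1 ⊕ v3) ⊕ v2) = 1->2, 2->2, 3->2, 4->2

1->2, 2->2, 3->2, 4->2


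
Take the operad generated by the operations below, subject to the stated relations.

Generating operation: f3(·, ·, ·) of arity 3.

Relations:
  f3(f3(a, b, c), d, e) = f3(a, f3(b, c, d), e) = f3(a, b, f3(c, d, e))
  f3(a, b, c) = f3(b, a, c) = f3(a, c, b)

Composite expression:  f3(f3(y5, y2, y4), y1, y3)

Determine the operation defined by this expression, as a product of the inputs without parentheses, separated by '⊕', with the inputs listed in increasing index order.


With f3 associative and commutative, the y-input set is all that matters.
f3(y5, y2, y4) reduces to y5 ⊕ y2 ⊕ y4
f3(f3(y5, y2, y4), y1, y3) reduces to y5 ⊕ y2 ⊕ y4 ⊕ y1 ⊕ y3
putting the inputs in ascending order: y1 ⊕ y2 ⊕ y3 ⊕ y4 ⊕ y5

y1 ⊕ y2 ⊕ y3 ⊕ y4 ⊕ y5


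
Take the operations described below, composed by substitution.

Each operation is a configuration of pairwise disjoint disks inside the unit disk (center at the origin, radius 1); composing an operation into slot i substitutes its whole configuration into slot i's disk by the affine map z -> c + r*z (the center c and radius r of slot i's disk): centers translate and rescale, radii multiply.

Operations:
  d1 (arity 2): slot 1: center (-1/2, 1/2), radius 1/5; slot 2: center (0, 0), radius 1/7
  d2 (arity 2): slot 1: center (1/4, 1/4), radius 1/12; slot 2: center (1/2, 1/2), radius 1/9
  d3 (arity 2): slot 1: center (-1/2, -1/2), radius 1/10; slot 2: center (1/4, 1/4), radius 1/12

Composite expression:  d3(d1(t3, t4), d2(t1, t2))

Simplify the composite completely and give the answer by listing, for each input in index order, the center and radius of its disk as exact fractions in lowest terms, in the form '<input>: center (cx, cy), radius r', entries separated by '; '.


t1: center (13/48, 13/48), radius 1/144; t2: center (7/24, 7/24), radius 1/108; t3: center (-11/20, -9/20), radius 1/50; t4: center (-1/2, -1/2), radius 1/70

Follow each t-input down from d3: c' goes to c + r*c', radius to r*r'.
t3 passes through 2 substitutions, ending at center (-11/20, -9/20), radius 1/50
t4 passes through 2 substitutions, ending at center (-1/2, -1/2), radius 1/70
t1 passes through 2 substitutions, ending at center (13/48, 13/48), radius 1/144
t2 passes through 2 substitutions, ending at center (7/24, 7/24), radius 1/108


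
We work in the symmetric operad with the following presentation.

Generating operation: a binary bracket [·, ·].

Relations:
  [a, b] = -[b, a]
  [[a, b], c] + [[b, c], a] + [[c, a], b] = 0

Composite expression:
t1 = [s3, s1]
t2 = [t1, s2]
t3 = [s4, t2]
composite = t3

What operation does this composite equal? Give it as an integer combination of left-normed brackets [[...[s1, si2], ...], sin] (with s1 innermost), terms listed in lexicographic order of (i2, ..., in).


Left-normed coefficients sit on the s1-initial expansion words.
Composite bracket: [s4, [[s3, s1], s2]]
Expanding via [a, b] = ab - ba: 8 signed words (2^3 = 8).
Collect the words opening with s1:
  word s1s3s2s4 has sign +1, contributing +[[[s1, s3], s2], s4]

[[[s1, s3], s2], s4]


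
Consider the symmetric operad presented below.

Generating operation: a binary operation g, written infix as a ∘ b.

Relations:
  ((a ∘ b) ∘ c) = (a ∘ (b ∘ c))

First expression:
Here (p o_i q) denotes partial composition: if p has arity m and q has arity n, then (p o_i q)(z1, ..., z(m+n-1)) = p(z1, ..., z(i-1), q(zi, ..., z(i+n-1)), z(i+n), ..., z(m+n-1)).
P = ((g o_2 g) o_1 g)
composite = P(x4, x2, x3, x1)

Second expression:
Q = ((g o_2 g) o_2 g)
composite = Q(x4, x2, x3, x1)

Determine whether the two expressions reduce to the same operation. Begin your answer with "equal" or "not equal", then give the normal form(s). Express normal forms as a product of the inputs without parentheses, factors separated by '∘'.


equal — both sides give x4 ∘ x2 ∘ x3 ∘ x1

Reducing the first expression gives x4 ∘ x2 ∘ x3 ∘ x1
Reducing the second expression gives x4 ∘ x2 ∘ x3 ∘ x1
The normal forms match — equal.


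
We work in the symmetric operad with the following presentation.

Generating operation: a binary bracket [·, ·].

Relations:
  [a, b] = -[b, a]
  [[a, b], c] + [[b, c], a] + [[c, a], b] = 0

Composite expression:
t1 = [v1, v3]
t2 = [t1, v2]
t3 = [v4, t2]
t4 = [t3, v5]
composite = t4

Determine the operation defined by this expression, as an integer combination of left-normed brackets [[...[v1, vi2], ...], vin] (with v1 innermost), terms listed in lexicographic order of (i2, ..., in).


-[[[[v1, v3], v2], v4], v5]

Expand each bracket as ab - ba; the v1-initial words give the coefficients.
Composite bracket: [[v4, [[v1, v3], v2]], v5]
Expanding via [a, b] = ab - ba: 16 signed words (2^4 = 16).
Collect the words opening with v1:
  word v1v3v2v4v5 has sign -1, contributing -[[[[v1, v3], v2], v4], v5]


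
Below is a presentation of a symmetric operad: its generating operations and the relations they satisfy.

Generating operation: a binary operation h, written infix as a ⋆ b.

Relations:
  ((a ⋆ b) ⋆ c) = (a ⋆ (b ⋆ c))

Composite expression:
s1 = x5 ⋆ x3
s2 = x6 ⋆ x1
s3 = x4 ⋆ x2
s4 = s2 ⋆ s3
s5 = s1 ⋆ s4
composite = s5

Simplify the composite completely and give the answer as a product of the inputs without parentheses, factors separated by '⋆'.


x5 ⋆ x3 ⋆ x6 ⋆ x1 ⋆ x4 ⋆ x2

Under associativity of h, the answer is the x's in reading order.
(x5 ⋆ x3) linearizes to x5 ⋆ x3
(x6 ⋆ x1) linearizes to x6 ⋆ x1
(x4 ⋆ x2) linearizes to x4 ⋆ x2
((x6 ⋆ x1) ⋆ (x4 ⋆ x2)) linearizes to x6 ⋆ x1 ⋆ x4 ⋆ x2
((x5 ⋆ x3) ⋆ ((x6 ⋆ x1) ⋆ (x4 ⋆ x2))) linearizes to x5 ⋆ x3 ⋆ x6 ⋆ x1 ⋆ x4 ⋆ x2


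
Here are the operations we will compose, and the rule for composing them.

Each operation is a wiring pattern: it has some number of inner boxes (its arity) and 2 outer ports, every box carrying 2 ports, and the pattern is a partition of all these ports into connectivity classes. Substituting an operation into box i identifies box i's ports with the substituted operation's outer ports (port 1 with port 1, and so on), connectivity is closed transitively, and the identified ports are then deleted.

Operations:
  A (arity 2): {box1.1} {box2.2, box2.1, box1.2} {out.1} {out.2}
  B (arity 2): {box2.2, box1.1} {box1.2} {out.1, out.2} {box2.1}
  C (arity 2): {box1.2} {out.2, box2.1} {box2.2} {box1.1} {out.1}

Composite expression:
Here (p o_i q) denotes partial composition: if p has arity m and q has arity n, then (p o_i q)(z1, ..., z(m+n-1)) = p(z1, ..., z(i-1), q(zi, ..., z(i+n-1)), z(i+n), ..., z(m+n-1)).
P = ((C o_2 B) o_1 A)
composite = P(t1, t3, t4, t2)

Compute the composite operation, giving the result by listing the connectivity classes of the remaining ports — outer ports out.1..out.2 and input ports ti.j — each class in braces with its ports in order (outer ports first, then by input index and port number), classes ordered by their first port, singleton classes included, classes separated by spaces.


{out.1} {out.2} {t1.1} {t1.2, t3.1, t3.2} {t2.1} {t2.2, t4.1} {t4.2}

After gluing at C, chains via deleted ports link the t-ports.
the subtree at A composes to {out.1} {out.2} {t1.1} {t1.2, t3.1, t3.2} on (t1, t3); out.j = own outer ports
the subtree at B composes to {out.1, out.2} {t2.1} {t2.2, t4.1} {t4.2} on (t4, t2); out.j = own outer ports
the subtree at C composes to {out.1} {out.2} {t1.1} {t1.2, t3.1, t3.2} {t2.1} {t2.2, t4.1} {t4.2} on (t1, t3, t4, t2); out.j = own outer ports


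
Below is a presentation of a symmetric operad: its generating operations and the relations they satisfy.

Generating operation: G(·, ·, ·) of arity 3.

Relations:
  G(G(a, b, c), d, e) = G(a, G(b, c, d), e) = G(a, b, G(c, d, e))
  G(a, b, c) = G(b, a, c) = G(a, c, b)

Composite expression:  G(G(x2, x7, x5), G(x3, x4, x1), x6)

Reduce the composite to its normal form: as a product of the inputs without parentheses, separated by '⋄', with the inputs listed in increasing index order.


Reordering under G is free, so list the x-inputs canonically.
G(x2, x7, x5) flattens to x2 ⋄ x7 ⋄ x5
G(x3, x4, x1) flattens to x3 ⋄ x4 ⋄ x1
G(G(x2, x7, x5), G(x3, x4, x1), x6) flattens to x2 ⋄ x7 ⋄ x5 ⋄ x3 ⋄ x4 ⋄ x1 ⋄ x6
rearranged into index order: x1 ⋄ x2 ⋄ x3 ⋄ x4 ⋄ x5 ⋄ x6 ⋄ x7

x1 ⋄ x2 ⋄ x3 ⋄ x4 ⋄ x5 ⋄ x6 ⋄ x7


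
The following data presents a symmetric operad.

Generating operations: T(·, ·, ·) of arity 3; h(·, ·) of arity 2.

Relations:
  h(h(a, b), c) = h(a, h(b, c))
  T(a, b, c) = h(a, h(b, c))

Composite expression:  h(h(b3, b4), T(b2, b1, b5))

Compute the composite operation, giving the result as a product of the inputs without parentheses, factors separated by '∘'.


b3 ∘ b4 ∘ b2 ∘ b1 ∘ b5

The h-tree's shape is irrelevant; the b-reading-order decides.
h(b3, b4) spells out as b3 ∘ b4
T(b2, b1, b5) spells out as b2 ∘ b1 ∘ b5
h(h(b3, b4), T(b2, b1, b5)) spells out as b3 ∘ b4 ∘ b2 ∘ b1 ∘ b5


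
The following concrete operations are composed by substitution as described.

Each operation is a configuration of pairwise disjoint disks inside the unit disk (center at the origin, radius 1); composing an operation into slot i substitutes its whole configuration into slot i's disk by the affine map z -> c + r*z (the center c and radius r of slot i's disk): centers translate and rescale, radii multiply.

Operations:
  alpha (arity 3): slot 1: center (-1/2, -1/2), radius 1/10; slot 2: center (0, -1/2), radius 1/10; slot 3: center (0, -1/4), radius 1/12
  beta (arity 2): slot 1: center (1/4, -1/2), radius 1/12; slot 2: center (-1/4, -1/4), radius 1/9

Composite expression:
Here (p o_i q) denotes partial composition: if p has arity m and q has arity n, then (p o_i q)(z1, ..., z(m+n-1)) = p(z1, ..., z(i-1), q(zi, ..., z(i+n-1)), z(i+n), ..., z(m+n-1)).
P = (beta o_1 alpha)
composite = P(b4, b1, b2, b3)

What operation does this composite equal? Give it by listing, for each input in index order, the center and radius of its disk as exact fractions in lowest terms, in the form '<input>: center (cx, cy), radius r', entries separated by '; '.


Each b-disk chains the slot maps above it in beta; radii multiply.
b4: after 2 affine steps, its disk has center (5/24, -13/24), radius 1/120
b1: after 2 affine steps, its disk has center (1/4, -13/24), radius 1/120
b2: after 2 affine steps, its disk has center (1/4, -25/48), radius 1/144
b3: after 1 affine step, its disk has center (-1/4, -1/4), radius 1/9

b1: center (1/4, -13/24), radius 1/120; b2: center (1/4, -25/48), radius 1/144; b3: center (-1/4, -1/4), radius 1/9; b4: center (5/24, -13/24), radius 1/120


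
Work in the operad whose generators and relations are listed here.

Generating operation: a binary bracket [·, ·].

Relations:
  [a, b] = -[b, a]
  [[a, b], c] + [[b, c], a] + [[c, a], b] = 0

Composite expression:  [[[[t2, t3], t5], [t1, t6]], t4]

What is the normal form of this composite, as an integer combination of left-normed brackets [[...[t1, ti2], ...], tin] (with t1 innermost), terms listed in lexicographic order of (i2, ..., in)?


-[[[[[t1, t6], t2], t3], t5], t4] + [[[[[t1, t6], t3], t2], t5], t4] + [[[[[t1, t6], t5], t2], t3], t4] - [[[[[t1, t6], t5], t3], t2], t4]

Antisymmetry and Jacobi reduce to t1-anchored left-normed brackets.
Composite bracket: [[[[t2, t3], t5], [t1, t6]], t4]
Under [a, b] = ab - ba we get 32 signed associative words (2^5 = 32).
Coefficients come from the t1-initial words:
  from t1t6t2t3t5t4, sign -1: term -[[[[[t1, t6], t2], t3], t5], t4]
  from t1t6t3t2t5t4, sign +1: term +[[[[[t1, t6], t3], t2], t5], t4]
  from t1t6t5t2t3t4, sign +1: term +[[[[[t1, t6], t5], t2], t3], t4]
  from t1t6t5t3t2t4, sign -1: term -[[[[[t1, t6], t5], t3], t2], t4]


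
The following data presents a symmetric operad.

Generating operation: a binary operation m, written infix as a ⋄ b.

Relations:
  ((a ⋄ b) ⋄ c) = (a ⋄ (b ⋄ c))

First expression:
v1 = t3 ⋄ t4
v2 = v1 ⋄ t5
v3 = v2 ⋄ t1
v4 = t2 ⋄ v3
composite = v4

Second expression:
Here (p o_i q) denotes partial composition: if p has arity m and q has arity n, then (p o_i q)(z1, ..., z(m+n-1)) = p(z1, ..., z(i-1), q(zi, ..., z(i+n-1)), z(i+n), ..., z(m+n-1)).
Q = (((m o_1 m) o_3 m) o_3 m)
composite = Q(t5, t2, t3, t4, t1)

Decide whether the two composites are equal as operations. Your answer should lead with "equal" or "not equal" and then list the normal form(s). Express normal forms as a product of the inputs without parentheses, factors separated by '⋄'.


In normal form, the first expression is t2 ⋄ t3 ⋄ t4 ⋄ t5 ⋄ t1
In normal form, the second expression is t5 ⋄ t2 ⋄ t3 ⋄ t4 ⋄ t1
They disagree, so not equal.

not equal — first t2 ⋄ t3 ⋄ t4 ⋄ t5 ⋄ t1, second t5 ⋄ t2 ⋄ t3 ⋄ t4 ⋄ t1


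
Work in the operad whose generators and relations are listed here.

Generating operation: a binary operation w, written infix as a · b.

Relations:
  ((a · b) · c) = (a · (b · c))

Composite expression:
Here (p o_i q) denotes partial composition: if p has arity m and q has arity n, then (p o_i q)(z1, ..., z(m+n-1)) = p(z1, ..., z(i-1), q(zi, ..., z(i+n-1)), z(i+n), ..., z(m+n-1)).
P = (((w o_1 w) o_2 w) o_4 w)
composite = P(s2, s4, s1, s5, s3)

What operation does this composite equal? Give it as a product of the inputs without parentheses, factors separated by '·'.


s2 · s4 · s1 · s5 · s3

Key point: w is associative — brackets drop, the s-order remains.
(s4 · s1) collapses to s4 · s1
(s2 · (s4 · s1)) collapses to s2 · s4 · s1
(s5 · s3) collapses to s5 · s3
((s2 · (s4 · s1)) · (s5 · s3)) collapses to s2 · s4 · s1 · s5 · s3


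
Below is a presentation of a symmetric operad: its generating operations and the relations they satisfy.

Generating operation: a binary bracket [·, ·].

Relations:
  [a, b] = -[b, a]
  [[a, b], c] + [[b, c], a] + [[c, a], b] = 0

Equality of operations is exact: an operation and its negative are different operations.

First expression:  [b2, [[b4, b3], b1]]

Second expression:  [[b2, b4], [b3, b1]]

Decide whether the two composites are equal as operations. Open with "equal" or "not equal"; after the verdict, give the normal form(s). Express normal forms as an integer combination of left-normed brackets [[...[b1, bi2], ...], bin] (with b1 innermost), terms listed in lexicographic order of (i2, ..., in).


not equal — first -[[[b1, b3], b4], b2] + [[[b1, b4], b3], b2], second [[[b1, b3], b2], b4] - [[[b1, b3], b4], b2]

Normal form of the first expression: -[[[b1, b3], b4], b2] + [[[b1, b4], b3], b2]
Normal form of the second expression: [[[b1, b3], b2], b4] - [[[b1, b3], b4], b2]
The normal forms differ: not equal.


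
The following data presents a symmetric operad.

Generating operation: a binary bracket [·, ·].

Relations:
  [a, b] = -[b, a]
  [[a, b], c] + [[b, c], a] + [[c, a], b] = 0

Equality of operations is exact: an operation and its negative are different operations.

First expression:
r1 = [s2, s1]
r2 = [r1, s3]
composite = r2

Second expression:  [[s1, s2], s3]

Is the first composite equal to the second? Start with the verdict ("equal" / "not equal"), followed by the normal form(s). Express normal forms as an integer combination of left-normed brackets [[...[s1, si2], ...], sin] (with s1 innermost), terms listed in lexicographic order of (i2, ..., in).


not equal; the first gives -[[s1, s2], s3] and the second [[s1, s2], s3]

In normal form, the first expression is -[[s1, s2], s3]
In normal form, the second expression is [[s1, s2], s3]
Distinct normal forms: not equal.


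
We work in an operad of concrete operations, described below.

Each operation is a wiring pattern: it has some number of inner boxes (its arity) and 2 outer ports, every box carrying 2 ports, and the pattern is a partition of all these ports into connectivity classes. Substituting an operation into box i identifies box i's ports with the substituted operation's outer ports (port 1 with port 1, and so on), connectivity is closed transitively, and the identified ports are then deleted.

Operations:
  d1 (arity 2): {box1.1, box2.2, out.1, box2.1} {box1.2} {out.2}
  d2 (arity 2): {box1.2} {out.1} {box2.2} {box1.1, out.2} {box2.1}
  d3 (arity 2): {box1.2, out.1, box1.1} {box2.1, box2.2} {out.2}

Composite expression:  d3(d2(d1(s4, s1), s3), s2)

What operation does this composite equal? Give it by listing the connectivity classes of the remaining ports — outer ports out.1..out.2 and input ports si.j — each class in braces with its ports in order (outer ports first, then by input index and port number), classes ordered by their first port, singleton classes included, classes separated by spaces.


{out.1, s1.1, s1.2, s4.1} {out.2} {s2.1, s2.2} {s3.1} {s3.2} {s4.2}

After gluing at d3, chains via deleted ports link the s-ports.
d1 over (s4, s1) gives {out.1, s1.1, s1.2, s4.1} {out.2} {s4.2}, out.j being that stage's outer ports
d2 over (s4, s1, s3) gives {out.1} {out.2, s1.1, s1.2, s4.1} {s3.1} {s3.2} {s4.2}, out.j being that stage's outer ports
d3 over (s4, s1, s3, s2) gives {out.1, s1.1, s1.2, s4.1} {out.2} {s2.1, s2.2} {s3.1} {s3.2} {s4.2}, out.j being that stage's outer ports


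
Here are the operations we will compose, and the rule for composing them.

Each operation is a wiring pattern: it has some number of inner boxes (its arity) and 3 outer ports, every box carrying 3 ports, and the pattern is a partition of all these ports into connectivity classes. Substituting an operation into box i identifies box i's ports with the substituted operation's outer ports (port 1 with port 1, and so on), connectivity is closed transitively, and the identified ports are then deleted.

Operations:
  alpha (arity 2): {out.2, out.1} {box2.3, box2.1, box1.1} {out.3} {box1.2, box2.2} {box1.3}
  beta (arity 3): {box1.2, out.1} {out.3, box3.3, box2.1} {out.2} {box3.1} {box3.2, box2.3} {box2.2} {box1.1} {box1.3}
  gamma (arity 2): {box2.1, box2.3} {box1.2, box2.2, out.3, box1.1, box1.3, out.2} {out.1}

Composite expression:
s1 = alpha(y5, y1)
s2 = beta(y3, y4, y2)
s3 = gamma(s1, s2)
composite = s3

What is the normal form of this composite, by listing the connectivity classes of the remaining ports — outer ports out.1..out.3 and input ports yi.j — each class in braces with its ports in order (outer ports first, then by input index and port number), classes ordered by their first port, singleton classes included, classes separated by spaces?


{out.1} {out.2, out.3} {y1.1, y1.3, y5.1} {y1.2, y5.2} {y2.1} {y2.2, y4.3} {y2.3, y3.2, y4.1} {y3.1} {y3.3} {y4.2} {y5.3}

Substituting into gamma glues patterns; closure does the rest.
stage alpha: inputs (y5, y1), connectivity {out.1, out.2} {out.3} {y1.1, y1.3, y5.1} {y1.2, y5.2} {y5.3}, out.j its boundary
stage beta: inputs (y3, y4, y2), connectivity {out.1, y3.2} {out.2} {out.3, y2.3, y4.1} {y2.1} {y2.2, y4.3} {y3.1} {y3.3} {y4.2}, out.j its boundary
stage gamma: inputs (y5, y1, y3, y4, y2), connectivity {out.1} {out.2, out.3} {y1.1, y1.3, y5.1} {y1.2, y5.2} {y2.1} {y2.2, y4.3} {y2.3, y3.2, y4.1} {y3.1} {y3.3} {y4.2} {y5.3}, out.j its boundary


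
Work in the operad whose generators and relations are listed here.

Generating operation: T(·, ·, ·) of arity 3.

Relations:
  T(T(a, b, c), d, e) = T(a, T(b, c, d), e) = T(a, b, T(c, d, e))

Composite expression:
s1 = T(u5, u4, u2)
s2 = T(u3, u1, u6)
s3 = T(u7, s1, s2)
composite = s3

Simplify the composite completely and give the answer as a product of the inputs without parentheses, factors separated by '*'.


u7 * u5 * u4 * u2 * u3 * u1 * u6


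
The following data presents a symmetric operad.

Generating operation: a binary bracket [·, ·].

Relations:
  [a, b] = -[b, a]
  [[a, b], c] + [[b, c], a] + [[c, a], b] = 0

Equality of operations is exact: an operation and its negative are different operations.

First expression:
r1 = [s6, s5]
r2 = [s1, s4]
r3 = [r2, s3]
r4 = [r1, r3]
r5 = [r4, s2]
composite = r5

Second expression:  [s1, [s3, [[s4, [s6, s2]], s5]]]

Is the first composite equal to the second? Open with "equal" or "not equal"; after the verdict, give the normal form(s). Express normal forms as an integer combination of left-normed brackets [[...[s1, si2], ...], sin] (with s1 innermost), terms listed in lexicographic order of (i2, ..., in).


not equal; first: [[[[[s1, s4], s3], s5], s6], s2] - [[[[[s1, s4], s3], s6], s5], s2]; second: -[[[[[s1, s2], s6], s4], s5], s3] + [[[[[s1, s3], s2], s6], s4], s5] - [[[[[s1, s3], s4], s2], s6], s5] + [[[[[s1, s3], s4], s6], s2], s5] - [[[[[s1, s3], s5], s2], s6], s4] + [[[[[s1, s3], s5], s4], s2], s6] - [[[[[s1, s3], s5], s4], s6], s2] + [[[[[s1, s3], s5], s6], s2], s4] - [[[[[s1, s3], s6], s2], s4], s5] + [[[[[s1, s4], s2], s6], s5], s3] - [[[[[s1, s4], s6], s2], s5], s3] + [[[[[s1, s5], s2], s6], s4], s3] - [[[[[s1, s5], s4], s2], s6], s3] + [[[[[s1, s5], s4], s6], s2], s3] - [[[[[s1, s5], s6], s2], s4], s3] + [[[[[s1, s6], s2], s4], s5], s3]

Normal form of the first expression: [[[[[s1, s4], s3], s5], s6], s2] - [[[[[s1, s4], s3], s6], s5], s2]
Normal form of the second expression: -[[[[[s1, s2], s6], s4], s5], s3] + [[[[[s1, s3], s2], s6], s4], s5] - [[[[[s1, s3], s4], s2], s6], s5] + [[[[[s1, s3], s4], s6], s2], s5] - [[[[[s1, s3], s5], s2], s6], s4] + [[[[[s1, s3], s5], s4], s2], s6] - [[[[[s1, s3], s5], s4], s6], s2] + [[[[[s1, s3], s5], s6], s2], s4] - [[[[[s1, s3], s6], s2], s4], s5] + [[[[[s1, s4], s2], s6], s5], s3] - [[[[[s1, s4], s6], s2], s5], s3] + [[[[[s1, s5], s2], s6], s4], s3] - [[[[[s1, s5], s4], s2], s6], s3] + [[[[[s1, s5], s4], s6], s2], s3] - [[[[[s1, s5], s6], s2], s4], s3] + [[[[[s1, s6], s2], s4], s5], s3]
The normal forms differ: not equal.


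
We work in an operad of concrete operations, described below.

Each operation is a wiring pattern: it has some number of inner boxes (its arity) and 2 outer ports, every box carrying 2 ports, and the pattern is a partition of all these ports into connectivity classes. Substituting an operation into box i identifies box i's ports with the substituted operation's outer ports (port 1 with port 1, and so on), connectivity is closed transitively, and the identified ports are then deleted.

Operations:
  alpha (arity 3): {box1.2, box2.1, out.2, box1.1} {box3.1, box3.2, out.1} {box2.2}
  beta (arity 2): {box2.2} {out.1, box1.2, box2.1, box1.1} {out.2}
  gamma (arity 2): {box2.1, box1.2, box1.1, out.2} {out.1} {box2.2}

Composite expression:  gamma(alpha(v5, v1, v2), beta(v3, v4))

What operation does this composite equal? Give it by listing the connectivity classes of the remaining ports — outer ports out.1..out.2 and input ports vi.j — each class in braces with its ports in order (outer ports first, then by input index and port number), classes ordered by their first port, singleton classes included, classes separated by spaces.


{out.1} {out.2, v1.1, v2.1, v2.2, v3.1, v3.2, v4.1, v5.1, v5.2} {v1.2} {v4.2}

Two ports join when wires chain via gamma-identified ports.
stage alpha: inputs (v5, v1, v2), connectivity {out.1, v2.1, v2.2} {out.2, v1.1, v5.1, v5.2} {v1.2}, out.j its boundary
stage beta: inputs (v3, v4), connectivity {out.1, v3.1, v3.2, v4.1} {out.2} {v4.2}, out.j its boundary
stage gamma: inputs (v5, v1, v2, v3, v4), connectivity {out.1} {out.2, v1.1, v2.1, v2.2, v3.1, v3.2, v4.1, v5.1, v5.2} {v1.2} {v4.2}, out.j its boundary


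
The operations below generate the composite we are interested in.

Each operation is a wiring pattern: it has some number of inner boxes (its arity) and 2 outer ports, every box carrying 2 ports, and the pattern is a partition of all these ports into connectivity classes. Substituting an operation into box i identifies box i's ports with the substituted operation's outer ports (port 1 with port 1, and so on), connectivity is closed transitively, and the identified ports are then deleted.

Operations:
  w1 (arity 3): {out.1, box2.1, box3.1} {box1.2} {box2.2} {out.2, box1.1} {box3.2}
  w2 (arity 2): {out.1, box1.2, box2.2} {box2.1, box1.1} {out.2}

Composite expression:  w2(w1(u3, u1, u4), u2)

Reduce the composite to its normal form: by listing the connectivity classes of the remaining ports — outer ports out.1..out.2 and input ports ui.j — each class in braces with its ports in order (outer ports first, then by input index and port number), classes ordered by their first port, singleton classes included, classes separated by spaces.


Connectivity passes through glued w2-boundaries; trace each wire chain.
w1 over (u3, u1, u4) gives {out.1, u1.1, u4.1} {out.2, u3.1} {u1.2} {u3.2} {u4.2}, out.j being that stage's outer ports
w2 over (u3, u1, u4, u2) gives {out.1, u2.2, u3.1} {out.2} {u1.1, u2.1, u4.1} {u1.2} {u3.2} {u4.2}, out.j being that stage's outer ports

{out.1, u2.2, u3.1} {out.2} {u1.1, u2.1, u4.1} {u1.2} {u3.2} {u4.2}


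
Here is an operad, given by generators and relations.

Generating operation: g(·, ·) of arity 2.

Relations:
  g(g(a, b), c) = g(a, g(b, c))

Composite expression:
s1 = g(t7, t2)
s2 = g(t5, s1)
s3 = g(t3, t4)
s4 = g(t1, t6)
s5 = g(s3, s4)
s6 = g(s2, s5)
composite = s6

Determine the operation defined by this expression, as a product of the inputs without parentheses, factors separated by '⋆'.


t5 ⋆ t7 ⋆ t2 ⋆ t3 ⋆ t4 ⋆ t1 ⋆ t6

Every regrouping of g is equal, so read the t-inputs in written order.
g(t7, t2) collapses to t7 ⋆ t2
g(t5, g(t7, t2)) collapses to t5 ⋆ t7 ⋆ t2
g(t3, t4) collapses to t3 ⋆ t4
g(t1, t6) collapses to t1 ⋆ t6
g(g(t3, t4), g(t1, t6)) collapses to t3 ⋆ t4 ⋆ t1 ⋆ t6
g(g(t5, g(t7, t2)), g(g(t3, t4), g(t1, t6))) collapses to t5 ⋆ t7 ⋆ t2 ⋆ t3 ⋆ t4 ⋆ t1 ⋆ t6


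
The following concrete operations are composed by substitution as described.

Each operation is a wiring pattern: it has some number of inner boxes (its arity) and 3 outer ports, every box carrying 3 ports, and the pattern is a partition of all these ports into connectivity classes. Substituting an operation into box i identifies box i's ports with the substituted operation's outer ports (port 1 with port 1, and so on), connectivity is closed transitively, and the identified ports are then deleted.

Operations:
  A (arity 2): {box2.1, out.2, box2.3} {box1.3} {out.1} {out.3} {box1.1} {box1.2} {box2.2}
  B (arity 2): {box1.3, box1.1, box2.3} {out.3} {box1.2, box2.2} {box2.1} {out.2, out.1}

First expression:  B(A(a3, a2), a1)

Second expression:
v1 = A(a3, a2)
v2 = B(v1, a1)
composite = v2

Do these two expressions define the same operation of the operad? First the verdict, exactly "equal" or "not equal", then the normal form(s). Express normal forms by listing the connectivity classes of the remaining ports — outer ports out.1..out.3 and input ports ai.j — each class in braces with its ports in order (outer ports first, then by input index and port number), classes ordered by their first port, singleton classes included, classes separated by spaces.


equal; both compose to {out.1, out.2} {out.3} {a1.1} {a1.2, a2.1, a2.3} {a1.3} {a2.2} {a3.1} {a3.2} {a3.3}

Reducing the first expression gives {out.1, out.2} {out.3} {a1.1} {a1.2, a2.1, a2.3} {a1.3} {a2.2} {a3.1} {a3.2} {a3.3}
Reducing the second expression gives {out.1, out.2} {out.3} {a1.1} {a1.2, a2.1, a2.3} {a1.3} {a2.2} {a3.1} {a3.2} {a3.3}
Both agree, so they are equal.


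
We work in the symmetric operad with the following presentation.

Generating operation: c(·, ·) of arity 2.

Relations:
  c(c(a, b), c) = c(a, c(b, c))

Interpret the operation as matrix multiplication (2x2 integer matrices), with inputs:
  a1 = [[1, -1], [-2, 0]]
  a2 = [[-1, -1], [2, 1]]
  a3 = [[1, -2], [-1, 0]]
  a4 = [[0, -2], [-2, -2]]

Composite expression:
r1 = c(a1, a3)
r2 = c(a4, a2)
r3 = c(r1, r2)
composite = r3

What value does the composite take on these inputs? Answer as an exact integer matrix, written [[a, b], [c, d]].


[[-4, -4], [0, 4]]

c(a1, a3) = [[2, -2], [-2, 4]]
c(a4, a2) = [[-4, -2], [-2, 0]]
c(c(a1, a3), c(a4, a2)) = [[-4, -4], [0, 4]]


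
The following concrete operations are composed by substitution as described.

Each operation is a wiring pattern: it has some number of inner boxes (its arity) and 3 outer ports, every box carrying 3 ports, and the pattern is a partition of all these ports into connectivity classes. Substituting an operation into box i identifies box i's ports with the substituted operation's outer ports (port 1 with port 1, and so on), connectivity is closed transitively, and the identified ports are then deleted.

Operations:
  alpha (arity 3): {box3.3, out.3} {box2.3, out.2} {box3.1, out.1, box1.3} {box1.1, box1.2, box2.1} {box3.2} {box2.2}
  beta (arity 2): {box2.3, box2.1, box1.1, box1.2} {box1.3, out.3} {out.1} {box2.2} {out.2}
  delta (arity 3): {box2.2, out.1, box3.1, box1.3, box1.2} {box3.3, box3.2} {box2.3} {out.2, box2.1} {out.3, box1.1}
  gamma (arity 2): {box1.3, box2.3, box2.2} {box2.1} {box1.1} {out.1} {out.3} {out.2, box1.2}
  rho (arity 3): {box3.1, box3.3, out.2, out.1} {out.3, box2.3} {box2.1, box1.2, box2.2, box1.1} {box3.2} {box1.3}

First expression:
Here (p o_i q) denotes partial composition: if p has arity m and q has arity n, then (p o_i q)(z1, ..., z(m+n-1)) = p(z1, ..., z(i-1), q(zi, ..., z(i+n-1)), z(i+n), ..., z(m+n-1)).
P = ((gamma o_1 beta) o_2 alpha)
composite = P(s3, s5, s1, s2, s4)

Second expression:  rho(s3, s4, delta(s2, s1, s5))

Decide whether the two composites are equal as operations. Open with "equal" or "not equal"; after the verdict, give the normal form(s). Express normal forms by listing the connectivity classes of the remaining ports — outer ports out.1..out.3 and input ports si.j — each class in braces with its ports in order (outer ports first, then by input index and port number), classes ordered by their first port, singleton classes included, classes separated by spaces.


Normal form of the first expression: {out.1} {out.2} {out.3} {s1.1, s5.1, s5.2} {s1.2} {s1.3} {s2.1, s2.3, s3.1, s3.2, s5.3} {s2.2} {s3.3, s4.2, s4.3} {s4.1}
Normal form of the second expression: {out.1, out.2, s1.2, s2.1, s2.2, s2.3, s5.1} {out.3, s4.3} {s1.1} {s1.3} {s3.1, s3.2, s4.1, s4.2} {s3.3} {s5.2, s5.3}
The normal forms differ: not equal.

not equal; first: {out.1} {out.2} {out.3} {s1.1, s5.1, s5.2} {s1.2} {s1.3} {s2.1, s2.3, s3.1, s3.2, s5.3} {s2.2} {s3.3, s4.2, s4.3} {s4.1}; second: {out.1, out.2, s1.2, s2.1, s2.2, s2.3, s5.1} {out.3, s4.3} {s1.1} {s1.3} {s3.1, s3.2, s4.1, s4.2} {s3.3} {s5.2, s5.3}


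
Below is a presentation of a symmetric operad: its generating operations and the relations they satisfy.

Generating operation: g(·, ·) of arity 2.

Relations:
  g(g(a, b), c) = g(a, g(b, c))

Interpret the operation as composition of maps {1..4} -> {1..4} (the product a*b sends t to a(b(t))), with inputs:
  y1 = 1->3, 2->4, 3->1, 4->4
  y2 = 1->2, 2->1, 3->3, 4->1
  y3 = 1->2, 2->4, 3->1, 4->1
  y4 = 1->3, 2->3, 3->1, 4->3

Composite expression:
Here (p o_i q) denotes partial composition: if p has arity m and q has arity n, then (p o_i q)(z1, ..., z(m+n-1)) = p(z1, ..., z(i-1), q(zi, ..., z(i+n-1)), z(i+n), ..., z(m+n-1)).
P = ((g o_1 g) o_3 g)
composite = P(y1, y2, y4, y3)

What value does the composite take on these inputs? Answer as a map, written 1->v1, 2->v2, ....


1->1, 2->1, 3->1, 4->1

g(y1, y2) = 1->4, 2->3, 3->1, 4->3
g(y4, y3) = 1->3, 2->3, 3->3, 4->3
g(g(y1, y2), g(y4, y3)) = 1->1, 2->1, 3->1, 4->1
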